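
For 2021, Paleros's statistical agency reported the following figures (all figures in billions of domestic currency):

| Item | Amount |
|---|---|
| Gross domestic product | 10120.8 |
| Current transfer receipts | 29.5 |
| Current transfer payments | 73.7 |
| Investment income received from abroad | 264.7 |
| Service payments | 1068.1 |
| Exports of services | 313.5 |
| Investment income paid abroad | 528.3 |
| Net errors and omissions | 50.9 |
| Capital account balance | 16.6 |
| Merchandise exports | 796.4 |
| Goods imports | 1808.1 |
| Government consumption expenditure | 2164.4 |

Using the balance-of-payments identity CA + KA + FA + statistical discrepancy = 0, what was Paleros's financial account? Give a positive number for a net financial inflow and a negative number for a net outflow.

2006.6

Goods balance = 796.4 - 1808.1 = -1011.7
Services balance = 313.5 - 1068.1 = -754.6
Trade balance (goods + services) = -1011.7 + (-754.6) = -1766.3
Net primary income = 264.7 - 528.3 = -263.6
Net secondary income = 29.5 - 73.7 = -44.2
Current account = -1766.3 + (-263.6) + (-44.2) = -2074.1
Financial account = -(-2074.1 + 16.6 + 50.9) = 2006.6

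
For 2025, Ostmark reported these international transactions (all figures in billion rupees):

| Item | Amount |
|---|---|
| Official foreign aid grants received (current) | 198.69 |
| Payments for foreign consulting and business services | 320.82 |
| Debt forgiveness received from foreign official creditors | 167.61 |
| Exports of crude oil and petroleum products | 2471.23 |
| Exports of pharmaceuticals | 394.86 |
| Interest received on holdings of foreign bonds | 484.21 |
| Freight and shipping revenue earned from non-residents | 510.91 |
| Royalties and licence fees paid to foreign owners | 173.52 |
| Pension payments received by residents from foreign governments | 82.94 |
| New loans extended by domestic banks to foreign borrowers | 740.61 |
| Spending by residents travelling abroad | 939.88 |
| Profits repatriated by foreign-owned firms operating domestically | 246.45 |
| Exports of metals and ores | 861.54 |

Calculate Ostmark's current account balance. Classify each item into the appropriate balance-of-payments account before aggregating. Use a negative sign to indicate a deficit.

Goods: 861.54 + 394.86 + 2471.23 = 3727.63
Services: -320.82 - 939.88 + 510.91 - 173.52 = -923.31
Primary income: 484.21 - 246.45 = 237.76
Secondary income: 198.69 + 82.94 = 281.63
Current account = 3727.63 + (-923.31) + 237.76 + 281.63 = 3323.71
(Excluded from the current account — capital account: debt forgiveness received from foreign official creditors 167.61; financial account: new loans extended by domestic banks to foreign borrowers 740.61.)

3323.71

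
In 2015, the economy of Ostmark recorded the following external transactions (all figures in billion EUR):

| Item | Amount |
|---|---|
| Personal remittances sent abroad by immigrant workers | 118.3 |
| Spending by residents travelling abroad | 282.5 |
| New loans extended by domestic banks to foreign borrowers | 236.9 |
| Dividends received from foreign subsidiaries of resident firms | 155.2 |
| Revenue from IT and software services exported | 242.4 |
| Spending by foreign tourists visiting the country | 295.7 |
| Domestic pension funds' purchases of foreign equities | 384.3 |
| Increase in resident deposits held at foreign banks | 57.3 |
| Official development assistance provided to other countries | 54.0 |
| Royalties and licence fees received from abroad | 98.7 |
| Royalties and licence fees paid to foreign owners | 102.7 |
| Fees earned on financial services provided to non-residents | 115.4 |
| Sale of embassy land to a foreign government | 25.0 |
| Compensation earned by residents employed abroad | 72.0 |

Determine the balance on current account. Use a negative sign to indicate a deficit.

Services: 295.7 + 242.4 - 102.7 - 282.5 + 98.7 + 115.4 = 367.0
Primary income: 72.0 + 155.2 = 227.2
Secondary income: -118.3 - 54.0 = -172.3
Current account = 367.0 + 227.2 + (-172.3) = 421.9
(Excluded from the current account — financial account: new loans extended by domestic banks to foreign borrowers 236.9, domestic pension funds' purchases of foreign equities 384.3, increase in resident deposits held at foreign banks 57.3; capital account: sale of embassy land to a foreign government 25.0.)

421.9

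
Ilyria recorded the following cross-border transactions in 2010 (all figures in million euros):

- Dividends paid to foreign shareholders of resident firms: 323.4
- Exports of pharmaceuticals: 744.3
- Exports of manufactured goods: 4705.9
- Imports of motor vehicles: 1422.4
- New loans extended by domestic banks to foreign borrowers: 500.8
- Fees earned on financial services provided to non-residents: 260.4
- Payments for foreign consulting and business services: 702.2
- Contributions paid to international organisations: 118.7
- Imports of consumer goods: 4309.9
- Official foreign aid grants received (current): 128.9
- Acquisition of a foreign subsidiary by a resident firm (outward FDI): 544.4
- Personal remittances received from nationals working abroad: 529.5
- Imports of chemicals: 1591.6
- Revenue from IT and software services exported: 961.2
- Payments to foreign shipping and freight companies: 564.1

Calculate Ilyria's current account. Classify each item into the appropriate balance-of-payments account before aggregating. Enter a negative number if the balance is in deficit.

Goods: -4309.9 - 1591.6 + 744.3 + 4705.9 - 1422.4 = -1873.7
Services: -702.2 + 260.4 - 564.1 + 961.2 = -44.7
Primary income: -323.4
Secondary income: 128.9 - 118.7 + 529.5 = 539.7
Current account = (-1873.7) + (-44.7) + (-323.4) + 539.7 = -1702.1
(Excluded from the current account — financial account: new loans extended by domestic banks to foreign borrowers 500.8, acquisition of a foreign subsidiary by a resident firm (outward FDI) 544.4.)

-1702.1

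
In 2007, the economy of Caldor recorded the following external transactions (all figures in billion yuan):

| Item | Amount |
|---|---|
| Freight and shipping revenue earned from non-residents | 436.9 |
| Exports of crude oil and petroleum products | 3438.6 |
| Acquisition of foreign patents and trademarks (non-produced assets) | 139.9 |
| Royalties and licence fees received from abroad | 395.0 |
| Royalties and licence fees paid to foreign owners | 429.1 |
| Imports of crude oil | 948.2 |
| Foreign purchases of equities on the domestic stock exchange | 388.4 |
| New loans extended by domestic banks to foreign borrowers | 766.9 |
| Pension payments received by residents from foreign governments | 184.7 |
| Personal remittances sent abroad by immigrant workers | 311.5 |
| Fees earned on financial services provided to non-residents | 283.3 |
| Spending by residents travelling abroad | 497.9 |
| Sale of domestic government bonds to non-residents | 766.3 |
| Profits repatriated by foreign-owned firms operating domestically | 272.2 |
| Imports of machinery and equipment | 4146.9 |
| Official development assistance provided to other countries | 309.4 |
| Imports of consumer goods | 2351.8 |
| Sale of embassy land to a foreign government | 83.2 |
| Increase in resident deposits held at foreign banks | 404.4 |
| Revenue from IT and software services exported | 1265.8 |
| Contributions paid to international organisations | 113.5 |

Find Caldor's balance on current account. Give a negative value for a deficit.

Goods: -4146.9 - 2351.8 - 948.2 + 3438.6 = -4008.3
Services: 1265.8 - 429.1 + 395.0 - 497.9 + 436.9 + 283.3 = 1454.0
Primary income: -272.2
Secondary income: -311.5 - 309.4 - 113.5 + 184.7 = -549.7
Current account = (-4008.3) + 1454.0 + (-272.2) + (-549.7) = -3376.2
(Excluded from the current account — capital account: acquisition of foreign patents and trademarks (non-produced assets) 139.9, sale of embassy land to a foreign government 83.2; financial account: foreign purchases of equities on the domestic stock exchange 388.4, new loans extended by domestic banks to foreign borrowers 766.9, sale of domestic government bonds to non-residents 766.3, increase in resident deposits held at foreign banks 404.4.)

-3376.2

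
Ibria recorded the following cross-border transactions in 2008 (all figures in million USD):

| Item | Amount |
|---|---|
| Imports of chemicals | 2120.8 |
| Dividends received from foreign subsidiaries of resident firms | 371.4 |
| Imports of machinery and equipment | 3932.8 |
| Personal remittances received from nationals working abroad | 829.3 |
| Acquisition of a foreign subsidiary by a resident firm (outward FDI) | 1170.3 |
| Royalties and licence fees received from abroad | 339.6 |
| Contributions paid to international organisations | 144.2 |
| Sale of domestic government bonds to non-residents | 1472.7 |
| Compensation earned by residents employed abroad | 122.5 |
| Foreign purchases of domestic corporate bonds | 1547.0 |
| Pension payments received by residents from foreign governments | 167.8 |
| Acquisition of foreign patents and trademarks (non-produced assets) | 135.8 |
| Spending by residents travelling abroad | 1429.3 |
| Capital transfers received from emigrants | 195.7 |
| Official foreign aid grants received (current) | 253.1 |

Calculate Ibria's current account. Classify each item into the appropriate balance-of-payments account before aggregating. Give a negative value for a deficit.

-5543.4

Goods: -3932.8 - 2120.8 = -6053.6
Services: 339.6 - 1429.3 = -1089.7
Primary income: 122.5 + 371.4 = 493.9
Secondary income: 829.3 + 253.1 - 144.2 + 167.8 = 1106.0
Current account = (-6053.6) + (-1089.7) + 493.9 + 1106.0 = -5543.4
(Excluded from the current account — financial account: acquisition of a foreign subsidiary by a resident firm (outward FDI) 1170.3, sale of domestic government bonds to non-residents 1472.7, foreign purchases of domestic corporate bonds 1547.0; capital account: acquisition of foreign patents and trademarks (non-produced assets) 135.8, capital transfers received from emigrants 195.7.)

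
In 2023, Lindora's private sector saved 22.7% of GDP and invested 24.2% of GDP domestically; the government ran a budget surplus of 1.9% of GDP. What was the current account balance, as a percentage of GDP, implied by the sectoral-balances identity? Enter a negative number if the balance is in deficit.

0.4

By the sectoral-balances identity, CA = (S_private - I) + (T - G).
Private balance = 22.7 - 24.2 = -1.5
Government balance (T - G) = 1.9
CA = -1.5 + 1.9 = 0.4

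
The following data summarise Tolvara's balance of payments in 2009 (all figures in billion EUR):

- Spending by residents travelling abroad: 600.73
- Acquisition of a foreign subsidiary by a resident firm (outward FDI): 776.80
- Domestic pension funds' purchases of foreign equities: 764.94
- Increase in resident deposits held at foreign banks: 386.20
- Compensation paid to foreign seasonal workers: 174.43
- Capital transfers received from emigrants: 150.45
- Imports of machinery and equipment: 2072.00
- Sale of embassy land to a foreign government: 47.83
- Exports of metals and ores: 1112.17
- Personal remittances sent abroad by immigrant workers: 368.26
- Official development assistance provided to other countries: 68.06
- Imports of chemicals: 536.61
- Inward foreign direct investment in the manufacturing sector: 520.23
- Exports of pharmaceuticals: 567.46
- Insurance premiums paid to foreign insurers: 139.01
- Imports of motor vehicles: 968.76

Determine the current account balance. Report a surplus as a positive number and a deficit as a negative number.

Goods: -968.76 - 536.61 - 2072.00 + 567.46 + 1112.17 = -1897.74
Services: -600.73 - 139.01 = -739.74
Primary income: -174.43
Secondary income: -368.26 - 68.06 = -436.32
Current account = (-1897.74) + (-739.74) + (-174.43) + (-436.32) = -3248.23
(Excluded from the current account — financial account: acquisition of a foreign subsidiary by a resident firm (outward FDI) 776.80, domestic pension funds' purchases of foreign equities 764.94, increase in resident deposits held at foreign banks 386.20, inward foreign direct investment in the manufacturing sector 520.23; capital account: capital transfers received from emigrants 150.45, sale of embassy land to a foreign government 47.83.)

-3248.23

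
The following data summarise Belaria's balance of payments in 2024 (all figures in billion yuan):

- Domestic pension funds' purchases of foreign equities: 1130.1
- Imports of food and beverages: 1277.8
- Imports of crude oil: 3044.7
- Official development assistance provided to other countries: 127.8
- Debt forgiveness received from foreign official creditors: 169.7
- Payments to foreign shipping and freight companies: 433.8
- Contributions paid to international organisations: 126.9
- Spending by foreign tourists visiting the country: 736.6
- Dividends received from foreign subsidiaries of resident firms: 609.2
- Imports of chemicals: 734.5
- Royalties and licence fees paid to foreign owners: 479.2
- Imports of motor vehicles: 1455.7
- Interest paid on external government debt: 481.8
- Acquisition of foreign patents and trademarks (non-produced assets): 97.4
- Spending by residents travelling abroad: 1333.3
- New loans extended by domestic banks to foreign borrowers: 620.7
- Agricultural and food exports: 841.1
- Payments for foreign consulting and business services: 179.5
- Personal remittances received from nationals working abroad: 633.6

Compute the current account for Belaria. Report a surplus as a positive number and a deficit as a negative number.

-6854.5

Goods: 841.1 - 1455.7 - 1277.8 - 734.5 - 3044.7 = -5671.6
Services: -1333.3 - 179.5 - 479.2 - 433.8 + 736.6 = -1689.2
Primary income: 609.2 - 481.8 = 127.4
Secondary income: -126.9 - 127.8 + 633.6 = 378.9
Current account = (-5671.6) + (-1689.2) + 127.4 + 378.9 = -6854.5
(Excluded from the current account — financial account: domestic pension funds' purchases of foreign equities 1130.1, new loans extended by domestic banks to foreign borrowers 620.7; capital account: debt forgiveness received from foreign official creditors 169.7, acquisition of foreign patents and trademarks (non-produced assets) 97.4.)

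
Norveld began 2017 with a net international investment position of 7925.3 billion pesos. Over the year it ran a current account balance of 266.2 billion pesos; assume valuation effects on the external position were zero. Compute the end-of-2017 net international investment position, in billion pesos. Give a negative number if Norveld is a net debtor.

With no valuation effects, change in NIIP = current account = 266.2
End-of-year NIIP = 7925.3 + 266.2 = 8191.5

8191.5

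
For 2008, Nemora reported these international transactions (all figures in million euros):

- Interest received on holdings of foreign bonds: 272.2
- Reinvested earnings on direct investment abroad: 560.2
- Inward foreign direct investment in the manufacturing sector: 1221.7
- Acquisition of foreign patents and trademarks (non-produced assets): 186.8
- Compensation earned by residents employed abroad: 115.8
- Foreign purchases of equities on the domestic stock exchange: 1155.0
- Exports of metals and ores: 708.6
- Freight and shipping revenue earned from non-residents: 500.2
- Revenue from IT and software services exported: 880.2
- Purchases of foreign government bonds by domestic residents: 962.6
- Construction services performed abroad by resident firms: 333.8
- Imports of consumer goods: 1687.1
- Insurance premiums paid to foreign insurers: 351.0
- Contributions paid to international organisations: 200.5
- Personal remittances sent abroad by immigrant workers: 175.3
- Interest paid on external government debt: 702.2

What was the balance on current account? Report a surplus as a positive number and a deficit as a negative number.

254.9

Goods: 708.6 - 1687.1 = -978.5
Services: 333.8 + 880.2 + 500.2 - 351.0 = 1363.2
Primary income: 115.8 - 702.2 + 272.2 + 560.2 = 246.0
Secondary income: -175.3 - 200.5 = -375.8
Current account = (-978.5) + 1363.2 + 246.0 + (-375.8) = 254.9
(Excluded from the current account — financial account: inward foreign direct investment in the manufacturing sector 1221.7, foreign purchases of equities on the domestic stock exchange 1155.0, purchases of foreign government bonds by domestic residents 962.6; capital account: acquisition of foreign patents and trademarks (non-produced assets) 186.8.)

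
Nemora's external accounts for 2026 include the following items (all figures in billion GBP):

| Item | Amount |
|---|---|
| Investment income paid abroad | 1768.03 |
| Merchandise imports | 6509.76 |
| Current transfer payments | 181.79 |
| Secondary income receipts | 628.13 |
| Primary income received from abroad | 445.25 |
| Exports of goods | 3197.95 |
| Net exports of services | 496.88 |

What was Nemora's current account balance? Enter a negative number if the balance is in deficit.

-3691.37

Goods balance = 3197.95 - 6509.76 = -3311.81
Services balance = 496.88
Trade balance (goods + services) = -3311.81 + 496.88 = -2814.93
Net primary income = 445.25 - 1768.03 = -1322.78
Net secondary income = 628.13 - 181.79 = 446.34
Current account = -2814.93 + (-1322.78) + 446.34 = -3691.37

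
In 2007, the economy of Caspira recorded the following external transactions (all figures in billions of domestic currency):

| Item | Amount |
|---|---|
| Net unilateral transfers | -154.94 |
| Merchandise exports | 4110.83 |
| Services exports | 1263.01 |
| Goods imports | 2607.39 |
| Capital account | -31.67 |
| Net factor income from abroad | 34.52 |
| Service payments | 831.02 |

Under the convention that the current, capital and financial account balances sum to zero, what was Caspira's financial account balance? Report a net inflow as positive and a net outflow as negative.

Goods balance = 4110.83 - 2607.39 = 1503.44
Services balance = 1263.01 - 831.02 = 431.99
Trade balance (goods + services) = 1503.44 + 431.99 = 1935.43
Net primary income = 34.52
Net secondary income = -154.94
Current account = 1935.43 + 34.52 + (-154.94) = 1815.01
Financial account = -(1815.01 + (-31.67)) = -1783.34

-1783.34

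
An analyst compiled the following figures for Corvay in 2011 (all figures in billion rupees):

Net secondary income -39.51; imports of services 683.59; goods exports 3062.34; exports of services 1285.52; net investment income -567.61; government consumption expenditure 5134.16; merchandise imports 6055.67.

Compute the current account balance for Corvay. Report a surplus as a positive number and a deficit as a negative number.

-2998.52

Goods balance = 3062.34 - 6055.67 = -2993.33
Services balance = 1285.52 - 683.59 = 601.93
Trade balance (goods + services) = -2993.33 + 601.93 = -2391.40
Net primary income = -567.61
Net secondary income = -39.51
Current account = -2391.40 + (-567.61) + (-39.51) = -2998.52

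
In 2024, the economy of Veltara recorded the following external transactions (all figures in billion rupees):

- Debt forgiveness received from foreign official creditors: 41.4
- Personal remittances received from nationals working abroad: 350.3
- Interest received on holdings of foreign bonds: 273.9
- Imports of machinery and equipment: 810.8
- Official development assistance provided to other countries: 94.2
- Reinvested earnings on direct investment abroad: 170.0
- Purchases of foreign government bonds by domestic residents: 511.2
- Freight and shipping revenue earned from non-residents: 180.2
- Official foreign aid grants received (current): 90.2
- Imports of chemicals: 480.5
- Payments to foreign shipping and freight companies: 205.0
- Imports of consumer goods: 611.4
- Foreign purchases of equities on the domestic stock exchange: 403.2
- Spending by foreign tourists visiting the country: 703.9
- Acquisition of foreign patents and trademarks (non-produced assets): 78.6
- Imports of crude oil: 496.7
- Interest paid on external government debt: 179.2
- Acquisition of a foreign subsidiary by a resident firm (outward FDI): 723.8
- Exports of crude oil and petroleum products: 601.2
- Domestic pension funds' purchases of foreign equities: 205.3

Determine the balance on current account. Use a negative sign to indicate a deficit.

-508.1

Goods: 601.2 - 810.8 - 611.4 - 496.7 - 480.5 = -1798.2
Services: 180.2 + 703.9 - 205.0 = 679.1
Primary income: 273.9 - 179.2 + 170.0 = 264.7
Secondary income: -94.2 + 90.2 + 350.3 = 346.3
Current account = (-1798.2) + 679.1 + 264.7 + 346.3 = -508.1
(Excluded from the current account — capital account: debt forgiveness received from foreign official creditors 41.4, acquisition of foreign patents and trademarks (non-produced assets) 78.6; financial account: purchases of foreign government bonds by domestic residents 511.2, foreign purchases of equities on the domestic stock exchange 403.2, acquisition of a foreign subsidiary by a resident firm (outward FDI) 723.8, domestic pension funds' purchases of foreign equities 205.3.)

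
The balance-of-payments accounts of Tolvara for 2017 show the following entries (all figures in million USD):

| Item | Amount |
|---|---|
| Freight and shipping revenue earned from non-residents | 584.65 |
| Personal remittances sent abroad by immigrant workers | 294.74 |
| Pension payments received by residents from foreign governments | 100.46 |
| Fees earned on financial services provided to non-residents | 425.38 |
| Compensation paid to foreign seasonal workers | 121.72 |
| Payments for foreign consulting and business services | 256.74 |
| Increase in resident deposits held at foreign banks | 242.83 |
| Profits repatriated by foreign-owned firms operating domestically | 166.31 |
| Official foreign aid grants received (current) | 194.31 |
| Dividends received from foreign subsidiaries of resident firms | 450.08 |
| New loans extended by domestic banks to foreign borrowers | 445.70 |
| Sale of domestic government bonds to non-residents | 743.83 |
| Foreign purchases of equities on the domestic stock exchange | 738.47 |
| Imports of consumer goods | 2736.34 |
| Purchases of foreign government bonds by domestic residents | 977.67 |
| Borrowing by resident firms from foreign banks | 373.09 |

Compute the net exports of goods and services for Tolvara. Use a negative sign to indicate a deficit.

-1983.05

Goods: -2736.34
Services: -256.74 + 584.65 + 425.38 = 753.29
Trade balance = -2736.34 + 753.29 = -1983.05
(Excluded from the trade balance — secondary income: personal remittances sent abroad by immigrant workers 294.74, pension payments received by residents from foreign governments 100.46, official foreign aid grants received (current) 194.31; primary income: compensation paid to foreign seasonal workers 121.72, profits repatriated by foreign-owned firms operating domestically 166.31, dividends received from foreign subsidiaries of resident firms 450.08; financial account: increase in resident deposits held at foreign banks 242.83, new loans extended by domestic banks to foreign borrowers 445.70, sale of domestic government bonds to non-residents 743.83, foreign purchases of equities on the domestic stock exchange 738.47, purchases of foreign government bonds by domestic residents 977.67, borrowing by resident firms from foreign banks 373.09.)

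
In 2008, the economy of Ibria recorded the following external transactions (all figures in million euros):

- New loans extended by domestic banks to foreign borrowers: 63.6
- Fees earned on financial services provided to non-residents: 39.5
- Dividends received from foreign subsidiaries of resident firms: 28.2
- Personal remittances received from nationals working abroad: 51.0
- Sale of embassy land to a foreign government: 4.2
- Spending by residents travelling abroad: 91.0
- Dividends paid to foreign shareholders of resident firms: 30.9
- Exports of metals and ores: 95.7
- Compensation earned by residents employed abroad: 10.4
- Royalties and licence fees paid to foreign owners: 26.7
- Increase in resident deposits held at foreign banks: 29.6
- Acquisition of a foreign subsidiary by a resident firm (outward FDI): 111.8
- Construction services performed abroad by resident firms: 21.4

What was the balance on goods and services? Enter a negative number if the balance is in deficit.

Goods: 95.7
Services: 21.4 - 91.0 + 39.5 - 26.7 = -56.8
Trade balance = 95.7 + (-56.8) = 38.9
(Excluded from the trade balance — financial account: new loans extended by domestic banks to foreign borrowers 63.6, increase in resident deposits held at foreign banks 29.6, acquisition of a foreign subsidiary by a resident firm (outward FDI) 111.8; primary income: dividends received from foreign subsidiaries of resident firms 28.2, dividends paid to foreign shareholders of resident firms 30.9, compensation earned by residents employed abroad 10.4; secondary income: personal remittances received from nationals working abroad 51.0; capital account: sale of embassy land to a foreign government 4.2.)

38.9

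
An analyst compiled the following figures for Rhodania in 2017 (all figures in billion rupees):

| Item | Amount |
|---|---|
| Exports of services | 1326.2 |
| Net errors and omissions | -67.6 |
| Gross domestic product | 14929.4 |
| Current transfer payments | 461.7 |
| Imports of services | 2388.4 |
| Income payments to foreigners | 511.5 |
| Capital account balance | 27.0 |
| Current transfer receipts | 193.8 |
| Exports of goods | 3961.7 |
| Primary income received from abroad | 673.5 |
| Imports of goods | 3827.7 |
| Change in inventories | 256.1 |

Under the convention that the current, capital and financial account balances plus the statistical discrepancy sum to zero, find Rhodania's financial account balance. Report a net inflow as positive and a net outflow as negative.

Goods balance = 3961.7 - 3827.7 = 134.0
Services balance = 1326.2 - 2388.4 = -1062.2
Trade balance (goods + services) = 134.0 + (-1062.2) = -928.2
Net primary income = 673.5 - 511.5 = 162.0
Net secondary income = 193.8 - 461.7 = -267.9
Current account = -928.2 + 162.0 + (-267.9) = -1034.1
Financial account = -(-1034.1 + 27.0 + (-67.6)) = 1074.7

1074.7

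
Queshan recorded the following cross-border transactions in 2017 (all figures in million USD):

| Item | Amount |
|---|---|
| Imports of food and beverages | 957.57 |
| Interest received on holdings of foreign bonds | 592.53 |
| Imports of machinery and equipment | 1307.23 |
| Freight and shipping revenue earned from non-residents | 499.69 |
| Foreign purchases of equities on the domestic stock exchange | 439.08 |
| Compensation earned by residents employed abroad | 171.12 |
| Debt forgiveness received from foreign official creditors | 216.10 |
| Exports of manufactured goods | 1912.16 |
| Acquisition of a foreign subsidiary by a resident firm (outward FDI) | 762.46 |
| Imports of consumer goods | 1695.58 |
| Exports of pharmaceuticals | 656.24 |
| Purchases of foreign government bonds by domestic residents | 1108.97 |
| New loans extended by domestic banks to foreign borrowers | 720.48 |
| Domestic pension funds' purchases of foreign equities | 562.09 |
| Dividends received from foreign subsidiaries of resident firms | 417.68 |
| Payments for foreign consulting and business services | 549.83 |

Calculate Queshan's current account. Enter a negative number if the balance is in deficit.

-260.79

Goods: -1695.58 + 1912.16 - 957.57 + 656.24 - 1307.23 = -1391.98
Services: 499.69 - 549.83 = -50.14
Primary income: 171.12 + 592.53 + 417.68 = 1181.33
Current account = (-1391.98) + (-50.14) + 1181.33 = -260.79
(Excluded from the current account — financial account: foreign purchases of equities on the domestic stock exchange 439.08, acquisition of a foreign subsidiary by a resident firm (outward FDI) 762.46, purchases of foreign government bonds by domestic residents 1108.97, new loans extended by domestic banks to foreign borrowers 720.48, domestic pension funds' purchases of foreign equities 562.09; capital account: debt forgiveness received from foreign official creditors 216.10.)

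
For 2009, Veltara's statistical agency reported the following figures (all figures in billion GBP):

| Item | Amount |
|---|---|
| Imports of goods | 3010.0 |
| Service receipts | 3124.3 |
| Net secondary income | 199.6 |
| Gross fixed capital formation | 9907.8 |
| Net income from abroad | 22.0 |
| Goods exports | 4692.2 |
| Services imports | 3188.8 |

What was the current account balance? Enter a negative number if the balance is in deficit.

1839.3

Goods balance = 4692.2 - 3010.0 = 1682.2
Services balance = 3124.3 - 3188.8 = -64.5
Trade balance (goods + services) = 1682.2 + (-64.5) = 1617.7
Net primary income = 22.0
Net secondary income = 199.6
Current account = 1617.7 + 22.0 + 199.6 = 1839.3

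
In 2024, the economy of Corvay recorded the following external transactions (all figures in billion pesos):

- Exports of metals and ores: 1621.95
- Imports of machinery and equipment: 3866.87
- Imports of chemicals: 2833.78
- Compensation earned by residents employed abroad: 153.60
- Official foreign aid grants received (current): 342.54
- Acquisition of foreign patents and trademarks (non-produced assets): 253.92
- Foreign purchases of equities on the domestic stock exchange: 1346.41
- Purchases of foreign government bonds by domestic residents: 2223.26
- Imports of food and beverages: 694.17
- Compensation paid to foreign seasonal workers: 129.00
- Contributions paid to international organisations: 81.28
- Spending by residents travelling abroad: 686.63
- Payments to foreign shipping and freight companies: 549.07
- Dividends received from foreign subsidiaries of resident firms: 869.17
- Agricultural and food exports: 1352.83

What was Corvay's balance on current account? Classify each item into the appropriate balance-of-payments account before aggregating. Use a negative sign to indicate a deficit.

Goods: -2833.78 - 694.17 + 1621.95 - 3866.87 + 1352.83 = -4420.04
Services: -549.07 - 686.63 = -1235.70
Primary income: 153.60 + 869.17 - 129.00 = 893.77
Secondary income: -81.28 + 342.54 = 261.26
Current account = (-4420.04) + (-1235.70) + 893.77 + 261.26 = -4500.71
(Excluded from the current account — capital account: acquisition of foreign patents and trademarks (non-produced assets) 253.92; financial account: foreign purchases of equities on the domestic stock exchange 1346.41, purchases of foreign government bonds by domestic residents 2223.26.)

-4500.71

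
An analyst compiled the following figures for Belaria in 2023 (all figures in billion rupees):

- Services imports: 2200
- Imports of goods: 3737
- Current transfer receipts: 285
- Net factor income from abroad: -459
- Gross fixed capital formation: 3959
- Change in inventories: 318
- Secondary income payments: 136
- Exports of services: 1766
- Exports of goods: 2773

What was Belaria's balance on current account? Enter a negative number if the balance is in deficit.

-1708

Goods balance = 2773 - 3737 = -964
Services balance = 1766 - 2200 = -434
Trade balance (goods + services) = -964 + (-434) = -1398
Net primary income = -459
Net secondary income = 285 - 136 = 149
Current account = -1398 + (-459) + 149 = -1708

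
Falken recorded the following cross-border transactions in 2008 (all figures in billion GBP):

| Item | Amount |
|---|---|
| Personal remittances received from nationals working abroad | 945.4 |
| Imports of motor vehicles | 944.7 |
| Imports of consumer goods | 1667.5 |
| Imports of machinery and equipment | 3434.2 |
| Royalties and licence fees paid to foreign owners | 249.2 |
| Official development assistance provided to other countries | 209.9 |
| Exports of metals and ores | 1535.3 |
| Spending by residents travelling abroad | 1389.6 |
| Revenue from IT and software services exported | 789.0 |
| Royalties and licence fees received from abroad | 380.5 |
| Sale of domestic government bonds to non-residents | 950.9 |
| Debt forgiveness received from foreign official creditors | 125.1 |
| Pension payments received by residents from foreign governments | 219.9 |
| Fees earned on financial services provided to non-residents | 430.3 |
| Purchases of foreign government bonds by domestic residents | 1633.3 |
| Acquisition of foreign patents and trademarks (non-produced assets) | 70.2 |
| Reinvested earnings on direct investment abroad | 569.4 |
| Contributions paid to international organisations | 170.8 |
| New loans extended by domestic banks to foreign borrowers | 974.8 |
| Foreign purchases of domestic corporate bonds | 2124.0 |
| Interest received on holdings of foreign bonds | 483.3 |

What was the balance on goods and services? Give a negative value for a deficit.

Goods: -944.7 - 3434.2 + 1535.3 - 1667.5 = -4511.1
Services: 789.0 - 249.2 + 380.5 - 1389.6 + 430.3 = -39.0
Trade balance = -4511.1 + (-39.0) = -4550.1
(Excluded from the trade balance — secondary income: personal remittances received from nationals working abroad 945.4, official development assistance provided to other countries 209.9, pension payments received by residents from foreign governments 219.9, contributions paid to international organisations 170.8; financial account: sale of domestic government bonds to non-residents 950.9, purchases of foreign government bonds by domestic residents 1633.3, new loans extended by domestic banks to foreign borrowers 974.8, foreign purchases of domestic corporate bonds 2124.0; capital account: debt forgiveness received from foreign official creditors 125.1, acquisition of foreign patents and trademarks (non-produced assets) 70.2; primary income: reinvested earnings on direct investment abroad 569.4, interest received on holdings of foreign bonds 483.3.)

-4550.1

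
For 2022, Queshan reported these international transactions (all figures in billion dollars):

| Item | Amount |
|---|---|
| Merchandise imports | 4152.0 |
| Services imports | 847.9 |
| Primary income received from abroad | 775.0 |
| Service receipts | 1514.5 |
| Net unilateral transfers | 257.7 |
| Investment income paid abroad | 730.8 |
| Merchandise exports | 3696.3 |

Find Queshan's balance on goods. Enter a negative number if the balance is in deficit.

Goods balance = 3696.3 - 4152.0 = -455.7

-455.7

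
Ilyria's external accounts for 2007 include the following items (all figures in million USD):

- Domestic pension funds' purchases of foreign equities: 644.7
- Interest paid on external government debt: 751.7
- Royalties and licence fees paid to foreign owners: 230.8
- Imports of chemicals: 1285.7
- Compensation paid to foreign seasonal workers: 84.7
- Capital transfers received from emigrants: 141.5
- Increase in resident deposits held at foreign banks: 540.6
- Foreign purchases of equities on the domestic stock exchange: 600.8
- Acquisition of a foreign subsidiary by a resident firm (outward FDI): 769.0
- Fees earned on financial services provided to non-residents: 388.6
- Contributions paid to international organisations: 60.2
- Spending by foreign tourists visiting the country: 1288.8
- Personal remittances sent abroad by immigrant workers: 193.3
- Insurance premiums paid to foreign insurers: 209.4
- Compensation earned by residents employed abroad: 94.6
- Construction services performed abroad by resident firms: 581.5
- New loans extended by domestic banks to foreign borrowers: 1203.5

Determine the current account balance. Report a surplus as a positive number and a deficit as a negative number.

-462.3

Goods: -1285.7
Services: -209.4 + 1288.8 - 230.8 + 388.6 + 581.5 = 1818.7
Primary income: 94.6 - 84.7 - 751.7 = -741.8
Secondary income: -193.3 - 60.2 = -253.5
Current account = (-1285.7) + 1818.7 + (-741.8) + (-253.5) = -462.3
(Excluded from the current account — financial account: domestic pension funds' purchases of foreign equities 644.7, increase in resident deposits held at foreign banks 540.6, foreign purchases of equities on the domestic stock exchange 600.8, acquisition of a foreign subsidiary by a resident firm (outward FDI) 769.0, new loans extended by domestic banks to foreign borrowers 1203.5; capital account: capital transfers received from emigrants 141.5.)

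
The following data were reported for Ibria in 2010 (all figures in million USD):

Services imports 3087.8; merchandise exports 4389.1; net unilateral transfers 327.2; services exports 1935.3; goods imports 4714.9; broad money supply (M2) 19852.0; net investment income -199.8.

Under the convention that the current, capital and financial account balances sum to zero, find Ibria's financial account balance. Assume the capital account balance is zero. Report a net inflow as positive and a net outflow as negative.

1350.9

Goods balance = 4389.1 - 4714.9 = -325.8
Services balance = 1935.3 - 3087.8 = -1152.5
Trade balance (goods + services) = -325.8 + (-1152.5) = -1478.3
Net primary income = -199.8
Net secondary income = 327.2
Current account = -1478.3 + (-199.8) + 327.2 = -1350.9
Financial account = -(-1350.9) = 1350.9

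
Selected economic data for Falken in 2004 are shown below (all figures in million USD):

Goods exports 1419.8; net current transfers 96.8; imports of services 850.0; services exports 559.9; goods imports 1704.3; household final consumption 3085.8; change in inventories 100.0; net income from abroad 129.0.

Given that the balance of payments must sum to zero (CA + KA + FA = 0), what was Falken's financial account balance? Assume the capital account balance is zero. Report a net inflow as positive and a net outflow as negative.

Goods balance = 1419.8 - 1704.3 = -284.5
Services balance = 559.9 - 850.0 = -290.1
Trade balance (goods + services) = -284.5 + (-290.1) = -574.6
Net primary income = 129.0
Net secondary income = 96.8
Current account = -574.6 + 129.0 + 96.8 = -348.8
Financial account = -(-348.8) = 348.8

348.8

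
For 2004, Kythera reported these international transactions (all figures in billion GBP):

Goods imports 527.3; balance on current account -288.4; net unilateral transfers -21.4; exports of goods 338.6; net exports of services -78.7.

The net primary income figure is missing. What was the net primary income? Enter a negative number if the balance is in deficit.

Current account = goods balance + services balance + net primary income + net secondary income
Sum of the known components = -288.8
Net primary income = CA - (known components) = -288.4 - (-288.8) = 0.4

0.4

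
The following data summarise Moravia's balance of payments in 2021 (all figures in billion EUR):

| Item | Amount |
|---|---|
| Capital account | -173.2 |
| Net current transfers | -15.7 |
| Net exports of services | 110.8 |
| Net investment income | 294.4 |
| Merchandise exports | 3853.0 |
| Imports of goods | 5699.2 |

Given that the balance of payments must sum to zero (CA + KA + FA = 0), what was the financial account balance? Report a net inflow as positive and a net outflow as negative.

Goods balance = 3853.0 - 5699.2 = -1846.2
Services balance = 110.8
Trade balance (goods + services) = -1846.2 + 110.8 = -1735.4
Net primary income = 294.4
Net secondary income = -15.7
Current account = -1735.4 + 294.4 + (-15.7) = -1456.7
Financial account = -(-1456.7 + (-173.2)) = 1629.9

1629.9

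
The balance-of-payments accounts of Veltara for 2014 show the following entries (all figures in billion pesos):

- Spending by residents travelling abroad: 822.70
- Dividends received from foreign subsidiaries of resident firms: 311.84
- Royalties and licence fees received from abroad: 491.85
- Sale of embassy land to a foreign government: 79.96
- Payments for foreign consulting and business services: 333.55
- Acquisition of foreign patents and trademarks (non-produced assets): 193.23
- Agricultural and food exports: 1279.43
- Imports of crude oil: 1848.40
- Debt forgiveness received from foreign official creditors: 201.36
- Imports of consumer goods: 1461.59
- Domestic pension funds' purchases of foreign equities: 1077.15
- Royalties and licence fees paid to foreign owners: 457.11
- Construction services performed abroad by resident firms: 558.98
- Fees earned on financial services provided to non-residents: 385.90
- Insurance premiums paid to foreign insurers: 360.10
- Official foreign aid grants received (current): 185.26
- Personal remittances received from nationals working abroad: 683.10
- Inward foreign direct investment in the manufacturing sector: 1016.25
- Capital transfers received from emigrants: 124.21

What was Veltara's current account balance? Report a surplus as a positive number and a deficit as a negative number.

-1387.09

Goods: -1848.40 - 1461.59 + 1279.43 = -2030.56
Services: -360.10 + 385.90 + 491.85 + 558.98 - 822.70 - 333.55 - 457.11 = -536.73
Primary income: 311.84
Secondary income: 683.10 + 185.26 = 868.36
Current account = (-2030.56) + (-536.73) + 311.84 + 868.36 = -1387.09
(Excluded from the current account — capital account: sale of embassy land to a foreign government 79.96, acquisition of foreign patents and trademarks (non-produced assets) 193.23, debt forgiveness received from foreign official creditors 201.36, capital transfers received from emigrants 124.21; financial account: domestic pension funds' purchases of foreign equities 1077.15, inward foreign direct investment in the manufacturing sector 1016.25.)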